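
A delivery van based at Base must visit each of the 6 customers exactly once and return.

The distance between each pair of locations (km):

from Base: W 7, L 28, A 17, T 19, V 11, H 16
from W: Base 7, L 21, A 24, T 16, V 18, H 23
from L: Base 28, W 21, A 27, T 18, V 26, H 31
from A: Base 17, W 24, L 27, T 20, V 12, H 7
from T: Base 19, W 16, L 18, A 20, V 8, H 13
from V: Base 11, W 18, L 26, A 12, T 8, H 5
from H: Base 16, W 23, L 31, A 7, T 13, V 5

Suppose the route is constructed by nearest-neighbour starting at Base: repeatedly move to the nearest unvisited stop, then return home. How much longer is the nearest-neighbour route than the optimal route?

From Base: W=7, V=11, H=16, A=17, T=19, L=28 → choose W (7).
From W: T=16, V=18, L=21, H=23, A=24 → choose T (16).
From T: V=8, H=13, L=18, A=20 → choose V (8).
From V: H=5, A=12, L=26 → choose H (5).
From H: A=7, L=31 → choose A (7).
From A: L=27 → choose L (27).
NN route Base → W → T → V → H → A → L → Base costs 98.
Optimal: Base → W → L → T → V → H → A → Base costs 83 (by enumerating all 360 distinct tours).
Excess = 98 − 83 = 15.

Excess over optimum: 15 km.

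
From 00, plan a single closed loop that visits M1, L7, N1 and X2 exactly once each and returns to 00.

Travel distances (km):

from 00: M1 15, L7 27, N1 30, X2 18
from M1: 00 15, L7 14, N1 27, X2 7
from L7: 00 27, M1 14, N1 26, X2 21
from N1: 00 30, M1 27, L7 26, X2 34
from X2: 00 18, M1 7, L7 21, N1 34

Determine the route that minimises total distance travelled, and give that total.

Shortest round trip = 95 km.

00 - M1 - L7 - N1 - X2 - 00: 15+14+26+34+18 = 107
00 - M1 - L7 - X2 - N1 - 00: 15+14+21+34+30 = 114
00 - M1 - N1 - L7 - X2 - 00: 15+27+26+21+18 = 107
00 - M1 - N1 - X2 - L7 - 00: 15+27+34+21+27 = 124
00 - M1 - X2 - L7 - N1 - 00: 15+7+21+26+30 = 99
00 - M1 - X2 - N1 - L7 - 00: 15+7+34+26+27 = 109
00 - L7 - M1 - N1 - X2 - 00: 27+14+27+34+18 = 120
00 - L7 - M1 - X2 - N1 - 00: 27+14+7+34+30 = 112
00 - L7 - N1 - M1 - X2 - 00: 27+26+27+7+18 = 105
00 - L7 - X2 - M1 - N1 - 00: 27+21+7+27+30 = 112
00 - N1 - M1 - L7 - X2 - 00: 30+27+14+21+18 = 110
00 - N1 - L7 - M1 - X2 - 00: 30+26+14+7+18 = 95
The minimum is 95.
One optimal route: 00 → N1 → L7 → M1 → X2 → 00 (or its reverse).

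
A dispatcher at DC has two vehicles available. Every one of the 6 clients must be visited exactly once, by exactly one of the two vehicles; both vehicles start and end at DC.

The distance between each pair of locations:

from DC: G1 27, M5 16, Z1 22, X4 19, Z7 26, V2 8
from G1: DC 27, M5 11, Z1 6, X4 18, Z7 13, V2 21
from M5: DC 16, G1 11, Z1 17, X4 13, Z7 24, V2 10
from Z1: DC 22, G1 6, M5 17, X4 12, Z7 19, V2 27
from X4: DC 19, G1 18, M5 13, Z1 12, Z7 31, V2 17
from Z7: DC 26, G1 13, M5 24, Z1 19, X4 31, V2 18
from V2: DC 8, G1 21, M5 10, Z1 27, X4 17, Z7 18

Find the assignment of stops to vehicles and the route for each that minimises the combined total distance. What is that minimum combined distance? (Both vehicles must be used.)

There are 2^5 − 1 = 31 ways to divide the 6 stops into two non-empty groups. For each, the best each vehicle can do is its own shortest tour through its group:
  {G1} + {M5, Z1, X4, Z7, V2}: 54 + 86 = 140
  {M5} + {G1, Z1, X4, Z7, V2}: 32 + 76 = 108
  {G1, M5} + {Z1, X4, Z7, V2}: 54 + 76 = 130
  {Z1} + {G1, M5, X4, Z7, V2}: 44 + 82 = 126
  {G1, Z1} + {M5, X4, Z7, V2}: 55 + 82 = 137
  {M5, Z1} + {G1, X4, Z7, V2}: 55 + 76 = 131
  … (31 splits in total)
  {G1, M5, Z1, X4, Z7} + {V2}: 86 + 16 = 102  ← best
Best: vehicle 1 DC → M5 → X4 → Z1 → G1 → Z7 → DC = 86; vehicle 2 DC → V2 → DC = 16; combined 102.

102 — the smallest possible combined total.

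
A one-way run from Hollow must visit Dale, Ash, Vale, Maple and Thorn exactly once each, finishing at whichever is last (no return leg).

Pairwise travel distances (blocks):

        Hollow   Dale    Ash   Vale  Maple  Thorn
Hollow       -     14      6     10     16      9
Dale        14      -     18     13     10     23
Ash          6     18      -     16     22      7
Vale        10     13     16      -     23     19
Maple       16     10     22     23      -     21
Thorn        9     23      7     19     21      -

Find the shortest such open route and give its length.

There are 5! = 120 possible orderings.
Hollow - Dale - Ash - Vale - Maple - Thorn: 14+18+16+23+21 = 92
Hollow - Dale - Ash - Vale - Thorn - Maple: 14+18+16+19+21 = 88
Hollow - Dale - Ash - Maple - Vale - Thorn: 14+18+22+23+19 = 96
Hollow - Dale - Ash - Maple - Thorn - Vale: 14+18+22+21+19 = 94
Hollow - Dale - Ash - Thorn - Vale - Maple: 14+18+7+19+23 = 81
Hollow - Dale - Ash - Thorn - Maple - Vale: 14+18+7+21+23 = 83
Hollow - Dale - Vale - Ash - Maple - Thorn: 14+13+16+22+21 = 86
Hollow - Dale - Vale - Ash - Thorn - Maple: 14+13+16+7+21 = 71
Hollow - Dale - Vale - Maple - Ash - Thorn: 14+13+23+22+7 = 79
Hollow - Dale - Vale - Maple - Thorn - Ash: 14+13+23+21+7 = 78
Hollow - Dale - Vale - Thorn - Ash - Maple: 14+13+19+7+22 = 75
Hollow - Dale - Vale - Thorn - Maple - Ash: 14+13+19+21+22 = 89
Hollow - Dale - Maple - Ash - Vale - Thorn: 14+10+22+16+19 = 81
Hollow - Dale - Maple - Ash - Thorn - Vale: 14+10+22+7+19 = 72
… (106 more)
Hollow - Ash - Thorn - Vale - Dale - Maple: 6+7+19+13+10 = 55  ← best
The minimum is 55.
One shortest path: Hollow → Ash → Thorn → Vale → Dale → Maple.

55 blocks — the minimum one-way total.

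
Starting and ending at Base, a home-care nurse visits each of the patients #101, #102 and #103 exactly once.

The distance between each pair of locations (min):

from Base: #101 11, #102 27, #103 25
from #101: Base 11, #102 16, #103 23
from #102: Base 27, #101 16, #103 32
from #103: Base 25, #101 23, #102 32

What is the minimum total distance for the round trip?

Minimum total distance: 84 min.

Base→#101→#102→#103→Base: 11+16+32+25 = 84
Base→#101→#103→#102→Base: 11+23+32+27 = 93
Base→#102→#101→#103→Base: 27+16+23+25 = 91
The minimum is 84.
One optimal route: Base → #101 → #102 → #103 → Base (or its reverse).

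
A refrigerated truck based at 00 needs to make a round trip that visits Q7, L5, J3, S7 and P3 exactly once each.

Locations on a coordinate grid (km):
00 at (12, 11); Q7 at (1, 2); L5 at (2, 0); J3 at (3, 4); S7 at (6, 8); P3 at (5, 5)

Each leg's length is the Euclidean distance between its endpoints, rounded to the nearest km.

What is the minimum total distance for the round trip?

There are 60 distinct closed tours to check (reversals are equivalent).
00 - Q7 - L5 - J3 - S7 - P3 - 00: 14+2+4+5+3+9 = 37
00 - Q7 - L5 - J3 - P3 - S7 - 00: 14+2+4+2+3+7 = 32
00 - Q7 - L5 - S7 - J3 - P3 - 00: 14+2+9+5+2+9 = 41
00 - Q7 - L5 - S7 - P3 - J3 - 00: 14+2+9+3+2+11 = 41
00 - Q7 - L5 - P3 - J3 - S7 - 00: 14+2+6+2+5+7 = 36
00 - Q7 - L5 - P3 - S7 - J3 - 00: 14+2+6+3+5+11 = 41
00 - Q7 - J3 - L5 - S7 - P3 - 00: 14+3+4+9+3+9 = 42
00 - Q7 - J3 - L5 - P3 - S7 - 00: 14+3+4+6+3+7 = 37
00 - Q7 - J3 - S7 - L5 - P3 - 00: 14+3+5+9+6+9 = 46
00 - Q7 - J3 - S7 - P3 - L5 - 00: 14+3+5+3+6+15 = 46
00 - Q7 - J3 - P3 - L5 - S7 - 00: 14+3+2+6+9+7 = 41
00 - Q7 - J3 - P3 - S7 - L5 - 00: 14+3+2+3+9+15 = 46
00 - Q7 - S7 - L5 - J3 - P3 - 00: 14+8+9+4+2+9 = 46
00 - Q7 - S7 - L5 - P3 - J3 - 00: 14+8+9+6+2+11 = 50
… (46 more)
The minimum is 32.
One optimal route: 00 → Q7 → L5 → J3 → P3 → S7 → 00 (or its reverse).

Shortest round trip = 32 km.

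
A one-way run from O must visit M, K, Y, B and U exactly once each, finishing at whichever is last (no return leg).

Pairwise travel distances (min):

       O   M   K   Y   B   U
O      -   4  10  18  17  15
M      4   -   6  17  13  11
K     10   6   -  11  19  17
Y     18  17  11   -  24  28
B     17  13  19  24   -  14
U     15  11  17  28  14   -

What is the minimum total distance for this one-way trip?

There are 5! = 120 possible orderings.
O → M → K → Y → B → U: 4+6+11+24+14 = 59
O → M → K → Y → U → B: 4+6+11+28+14 = 63
O → M → K → B → Y → U: 4+6+19+24+28 = 81
O → M → K → B → U → Y: 4+6+19+14+28 = 71
O → M → K → U → Y → B: 4+6+17+28+24 = 79
O → M → K → U → B → Y: 4+6+17+14+24 = 65
O → M → Y → K → B → U: 4+17+11+19+14 = 65
O → M → Y → K → U → B: 4+17+11+17+14 = 63
O → M → Y → B → K → U: 4+17+24+19+17 = 81
O → M → Y → B → U → K: 4+17+24+14+17 = 76
O → M → Y → U → K → B: 4+17+28+17+19 = 85
O → M → Y → U → B → K: 4+17+28+14+19 = 82
O → M → B → K → Y → U: 4+13+19+11+28 = 75
O → M → B → K → U → Y: 4+13+19+17+28 = 81
… (106 more)
The minimum is 59.
One shortest path: O → M → K → Y → B → U.

Shortest open route: 59 min.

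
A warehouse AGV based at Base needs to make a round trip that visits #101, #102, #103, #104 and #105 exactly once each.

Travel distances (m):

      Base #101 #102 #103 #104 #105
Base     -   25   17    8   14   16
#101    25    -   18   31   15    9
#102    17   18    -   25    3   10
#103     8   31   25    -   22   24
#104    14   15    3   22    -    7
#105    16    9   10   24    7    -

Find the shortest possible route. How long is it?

Base → #101 → #102 → #103 → #104 → #105 → Base: 25+18+25+22+7+16 = 113
Base → #101 → #102 → #103 → #105 → #104 → Base: 25+18+25+24+7+14 = 113
Base → #101 → #102 → #104 → #103 → #105 → Base: 25+18+3+22+24+16 = 108
Base → #101 → #102 → #104 → #105 → #103 → Base: 25+18+3+7+24+8 = 85
Base → #101 → #102 → #105 → #103 → #104 → Base: 25+18+10+24+22+14 = 113
Base → #101 → #102 → #105 → #104 → #103 → Base: 25+18+10+7+22+8 = 90
Base → #101 → #103 → #102 → #104 → #105 → Base: 25+31+25+3+7+16 = 107
Base → #101 → #103 → #102 → #105 → #104 → Base: 25+31+25+10+7+14 = 112
Base → #101 → #103 → #104 → #102 → #105 → Base: 25+31+22+3+10+16 = 107
Base → #101 → #103 → #104 → #105 → #102 → Base: 25+31+22+7+10+17 = 112
Base → #101 → #103 → #105 → #102 → #104 → Base: 25+31+24+10+3+14 = 107
Base → #101 → #103 → #105 → #104 → #102 → Base: 25+31+24+7+3+17 = 107
Base → #101 → #104 → #102 → #103 → #105 → Base: 25+15+3+25+24+16 = 108
Base → #101 → #104 → #102 → #105 → #103 → Base: 25+15+3+10+24+8 = 85
… (46 more)
Base → #102 → #104 → #105 → #101 → #103 → Base: 17+3+7+9+31+8 = 75  ← best
The minimum is 75.
One optimal route: Base → #102 → #104 → #105 → #101 → #103 → Base (or its reverse).

75 m — the shortest possible round trip.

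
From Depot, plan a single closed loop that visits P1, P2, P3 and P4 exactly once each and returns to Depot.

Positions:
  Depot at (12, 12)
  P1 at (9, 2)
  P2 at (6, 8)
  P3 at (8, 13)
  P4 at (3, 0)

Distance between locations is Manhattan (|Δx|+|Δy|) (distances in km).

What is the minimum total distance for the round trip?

There are 12 distinct closed tours to check (reversals are equivalent).
Depot → P1 → P2 → P3 → P4 → Depot: 13+9+7+18+21 = 68
Depot → P1 → P2 → P4 → P3 → Depot: 13+9+11+18+5 = 56
Depot → P1 → P3 → P2 → P4 → Depot: 13+12+7+11+21 = 64
Depot → P1 → P3 → P4 → P2 → Depot: 13+12+18+11+10 = 64
Depot → P1 → P4 → P2 → P3 → Depot: 13+8+11+7+5 = 44
Depot → P1 → P4 → P3 → P2 → Depot: 13+8+18+7+10 = 56
Depot → P2 → P1 → P3 → P4 → Depot: 10+9+12+18+21 = 70
Depot → P2 → P1 → P4 → P3 → Depot: 10+9+8+18+5 = 50
Depot → P2 → P3 → P1 → P4 → Depot: 10+7+12+8+21 = 58
Depot → P2 → P4 → P1 → P3 → Depot: 10+11+8+12+5 = 46
Depot → P3 → P1 → P2 → P4 → Depot: 5+12+9+11+21 = 58
Depot → P3 → P2 → P1 → P4 → Depot: 5+7+9+8+21 = 50
The minimum is 44.
One optimal route: Depot → P1 → P4 → P2 → P3 → Depot (or its reverse).

Shortest round trip = 44 km.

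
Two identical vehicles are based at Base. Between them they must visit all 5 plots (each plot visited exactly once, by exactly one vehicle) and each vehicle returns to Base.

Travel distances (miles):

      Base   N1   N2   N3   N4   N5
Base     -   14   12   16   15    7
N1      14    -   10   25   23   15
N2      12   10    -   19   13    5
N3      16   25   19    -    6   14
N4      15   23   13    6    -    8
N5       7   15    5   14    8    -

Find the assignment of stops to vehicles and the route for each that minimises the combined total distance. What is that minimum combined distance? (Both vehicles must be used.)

73 miles — the smallest possible combined total.

Try each way of splitting the stops between the two vehicles (each non-empty) and, for each split, find the best tour for each vehicle:
  {N1} + {N2, N3, N4, N5}: 28 + 47 = 75
  {N2} + {N1, N3, N4, N5}: 24 + 59 = 83
  {N1, N2} + {N3, N4, N5}: 36 + 37 = 73
  {N3} + {N1, N2, N4, N5}: 32 + 52 = 84
  {N1, N3} + {N2, N4, N5}: 55 + 40 = 95
  {N2, N3} + {N1, N4, N5}: 47 + 52 = 99
  … (15 splits in total)
Best: vehicle 1 Base → N1 → N2 → Base = 36; vehicle 2 Base → N3 → N4 → N5 → Base = 37; combined 73.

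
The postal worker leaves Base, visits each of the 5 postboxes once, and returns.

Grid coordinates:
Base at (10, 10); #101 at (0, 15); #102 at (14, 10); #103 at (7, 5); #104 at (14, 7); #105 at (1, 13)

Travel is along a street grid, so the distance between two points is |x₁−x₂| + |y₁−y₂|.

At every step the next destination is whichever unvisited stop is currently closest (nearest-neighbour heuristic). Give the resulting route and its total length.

From Base: distances to unvisited — #102=4, #104=7, #103=8, #105=12, #101=15. Nearest is #102 (4).
From #102: distances to unvisited — #104=3, #103=12, #105=16, #101=19. Nearest is #104 (3).
From #104: distances to unvisited — #103=9, #105=19, #101=22. Nearest is #103 (9).
From #103: distances to unvisited — #105=14, #101=17. Nearest is #105 (14).
From #105: distances to unvisited — #101=3. Nearest is #101 (3).
Return #101→Base: 15.
Total = 4 + 3 + 9 + 14 + 3 + 15 = 48.

48 along Base → #102 → #104 → #103 → #105 → #101 → Base.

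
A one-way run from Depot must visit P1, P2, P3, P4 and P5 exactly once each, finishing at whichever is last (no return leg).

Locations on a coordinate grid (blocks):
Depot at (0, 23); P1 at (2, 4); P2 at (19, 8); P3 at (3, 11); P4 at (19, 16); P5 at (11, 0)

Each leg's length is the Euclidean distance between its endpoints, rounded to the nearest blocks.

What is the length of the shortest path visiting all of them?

There are 5! = 120 possible orderings.
Depot → P1 → P2 → P3 → P4 → P5: 19+17+16+17+18 = 87
Depot → P1 → P2 → P3 → P5 → P4: 19+17+16+14+18 = 84
Depot → P1 → P2 → P4 → P3 → P5: 19+17+8+17+14 = 75
Depot → P1 → P2 → P4 → P5 → P3: 19+17+8+18+14 = 76
Depot → P1 → P2 → P5 → P3 → P4: 19+17+11+14+17 = 78
Depot → P1 → P2 → P5 → P4 → P3: 19+17+11+18+17 = 82
Depot → P1 → P3 → P2 → P4 → P5: 19+7+16+8+18 = 68
Depot → P1 → P3 → P2 → P5 → P4: 19+7+16+11+18 = 71
Depot → P1 → P3 → P4 → P2 → P5: 19+7+17+8+11 = 62
Depot → P1 → P3 → P4 → P5 → P2: 19+7+17+18+11 = 72
Depot → P1 → P3 → P5 → P2 → P4: 19+7+14+11+8 = 59
Depot → P1 → P3 → P5 → P4 → P2: 19+7+14+18+8 = 66
Depot → P1 → P4 → P2 → P3 → P5: 19+21+8+16+14 = 78
Depot → P1 → P4 → P2 → P5 → P3: 19+21+8+11+14 = 73
… (106 more)
Depot → P3 → P1 → P5 → P2 → P4: 12+7+10+11+8 = 48  ← best
The minimum is 48.
One shortest path: Depot → P3 → P1 → P5 → P2 → P4.

Minimum one-way distance = 48 blocks.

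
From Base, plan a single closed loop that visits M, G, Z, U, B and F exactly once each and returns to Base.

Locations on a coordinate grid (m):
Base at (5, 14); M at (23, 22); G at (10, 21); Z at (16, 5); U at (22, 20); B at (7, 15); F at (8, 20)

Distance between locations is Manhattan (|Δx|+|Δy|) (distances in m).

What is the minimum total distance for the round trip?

Shortest round trip = 70 m.

Base - M - G - Z - U - B - F - Base: 26+14+22+21+20+6+9 = 118
Base - M - G - Z - U - F - B - Base: 26+14+22+21+14+6+3 = 106
Base - M - G - Z - B - U - F - Base: 26+14+22+19+20+14+9 = 124
Base - M - G - Z - B - F - U - Base: 26+14+22+19+6+14+23 = 124
Base - M - G - Z - F - U - B - Base: 26+14+22+23+14+20+3 = 122
Base - M - G - Z - F - B - U - Base: 26+14+22+23+6+20+23 = 134
Base - M - G - U - Z - B - F - Base: 26+14+13+21+19+6+9 = 108
Base - M - G - U - Z - F - B - Base: 26+14+13+21+23+6+3 = 106
… (352 more)
Base - Z - U - M - G - F - B - Base: 20+21+3+14+3+6+3 = 70  ← best
The minimum is 70.
One optimal route: Base → Z → U → M → G → F → B → Base (or its reverse).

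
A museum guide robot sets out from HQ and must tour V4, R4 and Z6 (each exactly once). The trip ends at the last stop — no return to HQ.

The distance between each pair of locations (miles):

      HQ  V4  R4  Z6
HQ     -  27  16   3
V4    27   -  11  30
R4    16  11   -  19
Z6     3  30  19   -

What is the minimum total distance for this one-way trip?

There are 3! = 6 possible orderings.
HQ→V4→R4→Z6: 27+11+19 = 57
HQ→V4→Z6→R4: 27+30+19 = 76
HQ→R4→V4→Z6: 16+11+30 = 57
HQ→R4→Z6→V4: 16+19+30 = 65
HQ→Z6→V4→R4: 3+30+11 = 44
HQ→Z6→R4→V4: 3+19+11 = 33
The minimum is 33.
One shortest path: HQ → Z6 → R4 → V4.

Shortest open route: 33 miles.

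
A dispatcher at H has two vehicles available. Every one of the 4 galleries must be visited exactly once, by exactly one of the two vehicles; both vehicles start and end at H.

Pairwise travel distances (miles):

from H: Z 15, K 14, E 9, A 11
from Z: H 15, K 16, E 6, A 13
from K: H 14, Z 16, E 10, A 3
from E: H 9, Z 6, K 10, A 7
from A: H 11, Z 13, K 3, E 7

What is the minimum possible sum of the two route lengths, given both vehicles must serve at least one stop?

Check every non-empty split of the stops between the two vehicles; for each half take its own optimal tour:
  {Z} + {K, E, A}: 30 + 33 = 63
  {K} + {Z, E, A}: 28 + 39 = 67
  {Z, K} + {E, A}: 45 + 27 = 72
  {E} + {Z, K, A}: 18 + 45 = 63
  {Z, E} + {K, A}: 30 + 28 = 58
  {K, E} + {Z, A}: 33 + 39 = 72
  … (7 splits in total)
Best: vehicle 1 H → Z → E → H = 30; vehicle 2 H → K → A → H = 28; combined 58.

Minimum combined distance: 58 miles.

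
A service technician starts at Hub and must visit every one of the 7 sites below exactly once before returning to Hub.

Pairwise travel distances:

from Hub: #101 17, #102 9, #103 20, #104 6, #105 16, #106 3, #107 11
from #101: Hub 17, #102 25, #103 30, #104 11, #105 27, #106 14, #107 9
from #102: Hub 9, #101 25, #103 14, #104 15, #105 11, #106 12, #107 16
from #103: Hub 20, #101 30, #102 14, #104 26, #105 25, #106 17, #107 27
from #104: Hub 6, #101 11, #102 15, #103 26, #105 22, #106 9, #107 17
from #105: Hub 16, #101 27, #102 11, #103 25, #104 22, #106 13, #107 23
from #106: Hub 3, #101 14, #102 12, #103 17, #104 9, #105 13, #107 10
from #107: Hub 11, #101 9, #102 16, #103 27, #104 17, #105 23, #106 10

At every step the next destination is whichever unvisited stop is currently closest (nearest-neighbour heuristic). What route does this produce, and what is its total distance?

Nearest-neighbour total = 104; route Hub → #106 → #104 → #101 → #107 → #102 → #105 → #103 → Hub.

From Hub: distances to unvisited — #106=3, #104=6, #102=9, #107=11, #105=16, #101=17, #103=20. Nearest is #106 (3).
From #106: distances to unvisited — #104=9, #107=10, #102=12, #105=13, #101=14, #103=17. Nearest is #104 (9).
From #104: distances to unvisited — #101=11, #102=15, #107=17, #105=22, #103=26. Nearest is #101 (11).
From #101: distances to unvisited — #107=9, #102=25, #105=27, #103=30. Nearest is #107 (9).
From #107: distances to unvisited — #102=16, #105=23, #103=27. Nearest is #102 (16).
From #102: distances to unvisited — #105=11, #103=14. Nearest is #105 (11).
From #105: distances to unvisited — #103=25. Nearest is #103 (25).
Return #103→Hub: 20.
Total = 3 + 9 + 11 + 9 + 16 + 11 + 25 + 20 = 104.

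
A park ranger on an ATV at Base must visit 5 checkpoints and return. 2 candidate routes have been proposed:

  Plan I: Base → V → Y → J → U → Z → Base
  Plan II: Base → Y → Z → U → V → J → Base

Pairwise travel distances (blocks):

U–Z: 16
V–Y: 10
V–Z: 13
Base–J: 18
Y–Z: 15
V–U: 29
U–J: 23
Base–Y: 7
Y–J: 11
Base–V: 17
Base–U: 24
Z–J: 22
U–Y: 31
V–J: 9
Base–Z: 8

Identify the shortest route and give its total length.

Plan I: 17 + 10 + 11 + 23 + 16 + 8 = 85
Plan II: 7 + 15 + 16 + 29 + 9 + 18 = 94

85 blocks — Plan I is the shortest.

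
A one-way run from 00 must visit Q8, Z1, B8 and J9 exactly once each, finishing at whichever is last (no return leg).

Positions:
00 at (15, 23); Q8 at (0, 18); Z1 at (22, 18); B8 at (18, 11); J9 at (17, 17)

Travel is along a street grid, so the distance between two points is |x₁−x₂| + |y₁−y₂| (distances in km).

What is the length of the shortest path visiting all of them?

There are 4! = 24 possible orderings.
00 → Q8 → Z1 → B8 → J9: 20+22+11+7 = 60
00 → Q8 → Z1 → J9 → B8: 20+22+6+7 = 55
00 → Q8 → B8 → Z1 → J9: 20+25+11+6 = 62
00 → Q8 → B8 → J9 → Z1: 20+25+7+6 = 58
00 → Q8 → J9 → Z1 → B8: 20+18+6+11 = 55
00 → Q8 → J9 → B8 → Z1: 20+18+7+11 = 56
00 → Z1 → Q8 → B8 → J9: 12+22+25+7 = 66
00 → Z1 → Q8 → J9 → B8: 12+22+18+7 = 59
00 → Z1 → B8 → Q8 → J9: 12+11+25+18 = 66
00 → Z1 → B8 → J9 → Q8: 12+11+7+18 = 48
00 → Z1 → J9 → Q8 → B8: 12+6+18+25 = 61
00 → Z1 → J9 → B8 → Q8: 12+6+7+25 = 50
00 → B8 → Q8 → Z1 → J9: 15+25+22+6 = 68
00 → B8 → Q8 → J9 → Z1: 15+25+18+6 = 64
… (10 more)
The minimum is 48.
One shortest path: 00 → Z1 → B8 → J9 → Q8.

Minimum one-way distance = 48 km.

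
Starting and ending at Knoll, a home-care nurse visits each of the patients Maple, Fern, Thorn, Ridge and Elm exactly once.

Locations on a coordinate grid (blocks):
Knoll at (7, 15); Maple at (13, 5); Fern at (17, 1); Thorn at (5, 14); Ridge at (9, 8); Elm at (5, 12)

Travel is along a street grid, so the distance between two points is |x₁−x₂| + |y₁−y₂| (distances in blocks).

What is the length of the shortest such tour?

Minimum total distance: 52 blocks.

Knoll → Maple → Fern → Thorn → Ridge → Elm → Knoll: 16+8+25+10+8+5 = 72
Knoll → Maple → Fern → Thorn → Elm → Ridge → Knoll: 16+8+25+2+8+9 = 68
Knoll → Maple → Fern → Ridge → Thorn → Elm → Knoll: 16+8+15+10+2+5 = 56
Knoll → Maple → Fern → Ridge → Elm → Thorn → Knoll: 16+8+15+8+2+3 = 52
Knoll → Maple → Fern → Elm → Thorn → Ridge → Knoll: 16+8+23+2+10+9 = 68
Knoll → Maple → Fern → Elm → Ridge → Thorn → Knoll: 16+8+23+8+10+3 = 68
Knoll → Maple → Thorn → Fern → Ridge → Elm → Knoll: 16+17+25+15+8+5 = 86
Knoll → Maple → Thorn → Fern → Elm → Ridge → Knoll: 16+17+25+23+8+9 = 98
Knoll → Maple → Thorn → Ridge → Fern → Elm → Knoll: 16+17+10+15+23+5 = 86
Knoll → Maple → Thorn → Ridge → Elm → Fern → Knoll: 16+17+10+8+23+24 = 98
Knoll → Maple → Thorn → Elm → Fern → Ridge → Knoll: 16+17+2+23+15+9 = 82
Knoll → Maple → Thorn → Elm → Ridge → Fern → Knoll: 16+17+2+8+15+24 = 82
Knoll → Maple → Ridge → Fern → Thorn → Elm → Knoll: 16+7+15+25+2+5 = 70
Knoll → Maple → Ridge → Fern → Elm → Thorn → Knoll: 16+7+15+23+2+3 = 66
… (46 more)
The minimum is 52.
One optimal route: Knoll → Maple → Fern → Ridge → Elm → Thorn → Knoll (or its reverse).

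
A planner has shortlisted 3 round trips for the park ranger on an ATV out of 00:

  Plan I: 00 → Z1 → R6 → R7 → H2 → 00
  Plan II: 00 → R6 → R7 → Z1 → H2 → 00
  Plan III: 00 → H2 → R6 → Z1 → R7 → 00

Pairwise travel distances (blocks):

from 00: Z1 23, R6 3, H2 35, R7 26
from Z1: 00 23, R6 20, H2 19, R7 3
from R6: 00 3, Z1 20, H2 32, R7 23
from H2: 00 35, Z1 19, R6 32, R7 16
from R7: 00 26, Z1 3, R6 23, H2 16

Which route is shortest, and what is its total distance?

Plan I: 23 + 20 + 23 + 16 + 35 = 117
Plan II: 3 + 23 + 3 + 19 + 35 = 83
Plan III: 35 + 32 + 20 + 3 + 26 = 116

83 blocks — Plan II is the shortest.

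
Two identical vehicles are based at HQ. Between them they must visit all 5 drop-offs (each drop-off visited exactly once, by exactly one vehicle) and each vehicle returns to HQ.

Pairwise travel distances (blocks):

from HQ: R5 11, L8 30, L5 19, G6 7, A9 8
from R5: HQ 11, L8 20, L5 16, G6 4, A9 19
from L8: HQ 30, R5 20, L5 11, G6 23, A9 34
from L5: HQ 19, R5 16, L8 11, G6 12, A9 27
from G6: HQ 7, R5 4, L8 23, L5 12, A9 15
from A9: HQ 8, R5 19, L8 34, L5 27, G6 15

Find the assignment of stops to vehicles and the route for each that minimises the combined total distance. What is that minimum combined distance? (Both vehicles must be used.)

There are 2^4 − 1 = 15 ways to divide the 5 stops into two non-empty groups. For each, the best each vehicle can do is its own shortest tour through its group:
  {R5} + {L8, L5, G6, A9}: 22 + 72 = 94
  {L8} + {R5, L5, G6, A9}: 60 + 62 = 122
  {R5, L8} + {L5, G6, A9}: 61 + 54 = 115
  {L5} + {R5, L8, G6, A9}: 38 + 73 = 111
  {R5, L5} + {L8, G6, A9}: 46 + 72 = 118
  {L8, L5} + {R5, G6, A9}: 60 + 38 = 98
  … (15 splits in total)
  {R5, L8, L5, G6} + {A9}: 61 + 16 = 77  ← best
Best: vehicle 1 HQ → R5 → L8 → L5 → G6 → HQ = 61; vehicle 2 HQ → A9 → HQ = 16; combined 77.

77 blocks — the smallest possible combined total.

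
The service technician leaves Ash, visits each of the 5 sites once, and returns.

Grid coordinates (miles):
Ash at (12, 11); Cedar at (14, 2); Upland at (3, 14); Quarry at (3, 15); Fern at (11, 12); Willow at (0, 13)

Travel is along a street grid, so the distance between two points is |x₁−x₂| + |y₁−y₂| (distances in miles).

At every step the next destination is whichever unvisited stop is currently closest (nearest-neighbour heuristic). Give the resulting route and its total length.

54 miles along Ash → Fern → Upland → Quarry → Willow → Cedar → Ash.

At Ash the remaining stops are Fern 2, Cedar 11, Upland 12, Quarry 13, Willow 14; go to Fern.
At Fern the remaining stops are Upland 10, Quarry 11, Willow 12, Cedar 13; go to Upland.
At Upland the remaining stops are Quarry 1, Willow 4, Cedar 23; go to Quarry.
At Quarry the remaining stops are Willow 5, Cedar 24; go to Willow.
At Willow the remaining stops are Cedar 25; go to Cedar.
Return Cedar→Ash: 11.
Total = 2 + 10 + 1 + 5 + 25 + 11 = 54.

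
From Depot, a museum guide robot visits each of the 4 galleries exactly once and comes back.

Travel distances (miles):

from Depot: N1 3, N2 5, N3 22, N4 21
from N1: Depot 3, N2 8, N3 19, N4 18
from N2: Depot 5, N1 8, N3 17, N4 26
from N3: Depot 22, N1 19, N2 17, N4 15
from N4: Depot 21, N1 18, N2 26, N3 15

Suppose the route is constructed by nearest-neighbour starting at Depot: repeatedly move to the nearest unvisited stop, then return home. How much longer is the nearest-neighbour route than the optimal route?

The nearest-neighbour route is 6 miles longer than optimal.

Depot: N1=3, N2=5, N4=21, N3=22 ⇒ N1
N1: N2=8, N4=18, N3=19 ⇒ N2
N2: N3=17, N4=26 ⇒ N3
N3: N4=15 ⇒ N4
NN route Depot → N1 → N2 → N3 → N4 → Depot costs 64.
Optimal: Depot → N1 → N4 → N3 → N2 → Depot costs 58 (by enumerating all 12 distinct tours).
Excess = 64 − 58 = 6.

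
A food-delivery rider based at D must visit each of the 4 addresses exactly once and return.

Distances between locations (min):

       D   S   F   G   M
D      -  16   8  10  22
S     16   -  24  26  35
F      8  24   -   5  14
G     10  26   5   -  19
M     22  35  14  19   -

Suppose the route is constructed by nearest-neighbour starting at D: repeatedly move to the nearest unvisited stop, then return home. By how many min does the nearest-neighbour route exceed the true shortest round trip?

From D: F=8, G=10, S=16, M=22 → choose F (8).
From F: G=5, M=14, S=24 → choose G (5).
From G: M=19, S=26 → choose M (19).
From M: S=35 → choose S (35).
NN route D → F → G → M → S → D costs 83.
Optimal: D → S → M → F → G → D costs 80 (by enumerating all 12 distinct tours).
Excess = 83 − 80 = 3.

The nearest-neighbour route is 3 min longer than optimal.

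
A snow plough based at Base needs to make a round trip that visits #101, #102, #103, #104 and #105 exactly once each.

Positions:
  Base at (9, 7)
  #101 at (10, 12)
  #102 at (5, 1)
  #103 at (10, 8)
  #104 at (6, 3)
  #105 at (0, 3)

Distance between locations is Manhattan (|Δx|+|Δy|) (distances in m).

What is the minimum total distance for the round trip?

With 5 stops there are 5!/2 = 60 distinct round trips (a route and its reverse cost the same).
Base-#101-#102-#103-#104-#105-Base: 6+16+12+9+6+13 = 62
Base-#101-#102-#103-#105-#104-Base: 6+16+12+15+6+7 = 62
Base-#101-#102-#104-#103-#105-Base: 6+16+3+9+15+13 = 62
Base-#101-#102-#104-#105-#103-Base: 6+16+3+6+15+2 = 48
Base-#101-#102-#105-#103-#104-Base: 6+16+7+15+9+7 = 60
Base-#101-#102-#105-#104-#103-Base: 6+16+7+6+9+2 = 46
Base-#101-#103-#102-#104-#105-Base: 6+4+12+3+6+13 = 44
Base-#101-#103-#102-#105-#104-Base: 6+4+12+7+6+7 = 42
Base-#101-#103-#104-#102-#105-Base: 6+4+9+3+7+13 = 42
Base-#101-#103-#104-#105-#102-Base: 6+4+9+6+7+10 = 42
Base-#101-#103-#105-#102-#104-Base: 6+4+15+7+3+7 = 42
Base-#101-#103-#105-#104-#102-Base: 6+4+15+6+3+10 = 44
Base-#101-#104-#102-#103-#105-Base: 6+13+3+12+15+13 = 62
Base-#101-#104-#102-#105-#103-Base: 6+13+3+7+15+2 = 46
… (46 more)
The minimum is 42.
One optimal route: Base → #101 → #103 → #102 → #105 → #104 → Base (or its reverse).

Minimum total distance: 42 m.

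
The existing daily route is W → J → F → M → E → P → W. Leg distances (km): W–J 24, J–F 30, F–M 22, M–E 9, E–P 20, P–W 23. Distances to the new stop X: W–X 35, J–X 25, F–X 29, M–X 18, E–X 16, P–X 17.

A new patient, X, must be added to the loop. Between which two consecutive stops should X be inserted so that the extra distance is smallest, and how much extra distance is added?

Insertion cost between consecutive stops i–j is d(i,X) + d(X,j) − d(i,j):
  between W and J: 35 + 25 − 24 = 36
  between J and F: 25 + 29 − 30 = 24
  between F and M: 29 + 18 − 22 = 25
  between M and E: 18 + 16 − 9 = 25
  between E and P: 16 + 17 − 20 = 13
  between P and W: 17 + 35 − 23 = 29
Cheapest insertion is between E and P, adding 13.
New total = 128 + 13 = 141.

+13 km — insert X between E and P.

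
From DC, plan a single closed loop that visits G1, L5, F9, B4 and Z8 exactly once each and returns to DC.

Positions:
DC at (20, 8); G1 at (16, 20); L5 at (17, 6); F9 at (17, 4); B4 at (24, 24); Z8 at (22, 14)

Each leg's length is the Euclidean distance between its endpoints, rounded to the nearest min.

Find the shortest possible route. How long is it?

DC → G1 → L5 → F9 → B4 → Z8 → DC: 13+14+2+21+10+6 = 66
DC → G1 → L5 → F9 → Z8 → B4 → DC: 13+14+2+11+10+16 = 66
DC → G1 → L5 → B4 → F9 → Z8 → DC: 13+14+19+21+11+6 = 84
DC → G1 → L5 → B4 → Z8 → F9 → DC: 13+14+19+10+11+5 = 72
DC → G1 → L5 → Z8 → F9 → B4 → DC: 13+14+9+11+21+16 = 84
DC → G1 → L5 → Z8 → B4 → F9 → DC: 13+14+9+10+21+5 = 72
DC → G1 → F9 → L5 → B4 → Z8 → DC: 13+16+2+19+10+6 = 66
DC → G1 → F9 → L5 → Z8 → B4 → DC: 13+16+2+9+10+16 = 66
DC → G1 → F9 → B4 → L5 → Z8 → DC: 13+16+21+19+9+6 = 84
DC → G1 → F9 → B4 → Z8 → L5 → DC: 13+16+21+10+9+4 = 73
DC → G1 → F9 → Z8 → L5 → B4 → DC: 13+16+11+9+19+16 = 84
DC → G1 → F9 → Z8 → B4 → L5 → DC: 13+16+11+10+19+4 = 73
DC → G1 → B4 → L5 → F9 → Z8 → DC: 13+9+19+2+11+6 = 60
DC → G1 → B4 → L5 → Z8 → F9 → DC: 13+9+19+9+11+5 = 66
… (46 more)
DC → F9 → L5 → G1 → B4 → Z8 → DC: 5+2+14+9+10+6 = 46  ← best
The minimum is 46.
One optimal route: DC → F9 → L5 → G1 → B4 → Z8 → DC (or its reverse).

46 min — the shortest possible round trip.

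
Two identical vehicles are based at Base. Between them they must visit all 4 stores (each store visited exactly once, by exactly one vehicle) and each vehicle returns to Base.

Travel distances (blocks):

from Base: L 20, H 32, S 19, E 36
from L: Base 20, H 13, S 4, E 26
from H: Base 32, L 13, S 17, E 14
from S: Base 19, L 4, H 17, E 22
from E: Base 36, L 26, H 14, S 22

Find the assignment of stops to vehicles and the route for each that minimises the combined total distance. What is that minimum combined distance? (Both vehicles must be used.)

Check every non-empty split of the stops between the two vehicles; for each half take its own optimal tour:
  {L} + {H, S, E}: 40 + 86 = 126
  {H} + {L, S, E}: 64 + 82 = 146
  {L, H} + {S, E}: 65 + 77 = 142
  {S} + {L, H, E}: 38 + 83 = 121
  {L, S} + {H, E}: 43 + 82 = 125
  {H, S} + {L, E}: 68 + 82 = 150
  … (7 splits in total)
Best: vehicle 1 Base → S → Base = 38; vehicle 2 Base → L → H → E → Base = 83; combined 121.

Minimum combined distance: 121 blocks.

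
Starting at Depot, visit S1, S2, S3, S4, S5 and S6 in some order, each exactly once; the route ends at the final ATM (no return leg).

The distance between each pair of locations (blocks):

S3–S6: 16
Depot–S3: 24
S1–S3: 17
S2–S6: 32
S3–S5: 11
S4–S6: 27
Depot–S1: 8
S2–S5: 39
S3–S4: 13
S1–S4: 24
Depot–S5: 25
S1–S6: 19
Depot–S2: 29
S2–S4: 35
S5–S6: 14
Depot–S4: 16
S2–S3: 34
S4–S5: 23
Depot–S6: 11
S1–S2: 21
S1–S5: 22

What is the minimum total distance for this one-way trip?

Minimum one-way distance = 94 blocks.

There are 6! = 720 possible orderings.
Depot → S1 → S2 → S3 → S4 → S5 → S6: 8+21+34+13+23+14 = 113
Depot → S1 → S2 → S3 → S4 → S6 → S5: 8+21+34+13+27+14 = 117
Depot → S1 → S2 → S3 → S5 → S4 → S6: 8+21+34+11+23+27 = 124
Depot → S1 → S2 → S3 → S5 → S6 → S4: 8+21+34+11+14+27 = 115
Depot → S1 → S2 → S3 → S6 → S4 → S5: 8+21+34+16+27+23 = 129
Depot → S1 → S2 → S3 → S6 → S5 → S4: 8+21+34+16+14+23 = 116
Depot → S1 → S2 → S4 → S3 → S5 → S6: 8+21+35+13+11+14 = 102
Depot → S1 → S2 → S4 → S3 → S6 → S5: 8+21+35+13+16+14 = 107
… (712 more)
Depot → S4 → S3 → S5 → S6 → S1 → S2: 16+13+11+14+19+21 = 94  ← best
The minimum is 94.
One shortest path: Depot → S4 → S3 → S5 → S6 → S1 → S2.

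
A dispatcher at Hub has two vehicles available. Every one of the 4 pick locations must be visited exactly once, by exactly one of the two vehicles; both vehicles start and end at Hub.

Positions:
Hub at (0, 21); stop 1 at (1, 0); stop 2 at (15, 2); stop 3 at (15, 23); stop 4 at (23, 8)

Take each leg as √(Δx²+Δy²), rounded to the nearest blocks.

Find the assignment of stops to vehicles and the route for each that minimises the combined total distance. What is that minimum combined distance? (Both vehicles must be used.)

Minimum combined distance: 101 blocks.

Check every non-empty split of the stops between the two vehicles; for each half take its own optimal tour:
  {stop 1} + {stop 2, stop 3, stop 4}: 42 + 66 = 108
  {stop 2} + {stop 1, stop 3, stop 4}: 48 + 76 = 124
  {stop 1, stop 2} + {stop 3, stop 4}: 59 + 58 = 117
  {stop 3} + {stop 1, stop 2, stop 4}: 30 + 71 = 101
  {stop 1, stop 3} + {stop 2, stop 4}: 63 + 60 = 123
  {stop 2, stop 3} + {stop 1, stop 4}: 60 + 70 = 130
  … (7 splits in total)
Best: vehicle 1 Hub → stop 3 → Hub = 30; vehicle 2 Hub → stop 1 → stop 2 → stop 4 → Hub = 71; combined 101.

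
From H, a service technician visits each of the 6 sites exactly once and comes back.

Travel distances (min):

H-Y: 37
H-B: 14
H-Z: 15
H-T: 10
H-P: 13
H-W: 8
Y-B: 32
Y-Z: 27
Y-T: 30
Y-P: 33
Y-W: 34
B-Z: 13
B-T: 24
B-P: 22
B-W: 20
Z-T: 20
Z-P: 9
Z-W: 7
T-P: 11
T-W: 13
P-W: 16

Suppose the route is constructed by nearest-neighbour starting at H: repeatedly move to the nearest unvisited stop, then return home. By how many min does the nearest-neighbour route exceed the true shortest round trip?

The nearest-neighbour route is 17 min longer than optimal.

From H: W=8, T=10, P=13, B=14, Z=15, Y=37 → choose W (8).
From W: Z=7, T=13, P=16, B=20, Y=34 → choose Z (7).
From Z: P=9, B=13, T=20, Y=27 → choose P (9).
From P: T=11, B=22, Y=33 → choose T (11).
From T: B=24, Y=30 → choose B (24).
From B: Y=32 → choose Y (32).
NN route H → W → Z → P → T → B → Y → H costs 128.
Optimal: H → B → Y → T → P → Z → W → H costs 111 (by enumerating all 360 distinct tours).
Excess = 128 − 111 = 17.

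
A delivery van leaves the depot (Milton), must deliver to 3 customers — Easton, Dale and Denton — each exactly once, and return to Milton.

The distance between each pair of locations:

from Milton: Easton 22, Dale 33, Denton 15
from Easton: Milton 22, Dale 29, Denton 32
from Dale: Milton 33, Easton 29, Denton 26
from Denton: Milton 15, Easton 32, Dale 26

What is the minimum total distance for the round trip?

Minimum total distance: 92.

Milton - Easton - Dale - Denton - Milton: 22+29+26+15 = 92
Milton - Easton - Denton - Dale - Milton: 22+32+26+33 = 113
Milton - Dale - Easton - Denton - Milton: 33+29+32+15 = 109
The minimum is 92.
One optimal route: Milton → Easton → Dale → Denton → Milton (or its reverse).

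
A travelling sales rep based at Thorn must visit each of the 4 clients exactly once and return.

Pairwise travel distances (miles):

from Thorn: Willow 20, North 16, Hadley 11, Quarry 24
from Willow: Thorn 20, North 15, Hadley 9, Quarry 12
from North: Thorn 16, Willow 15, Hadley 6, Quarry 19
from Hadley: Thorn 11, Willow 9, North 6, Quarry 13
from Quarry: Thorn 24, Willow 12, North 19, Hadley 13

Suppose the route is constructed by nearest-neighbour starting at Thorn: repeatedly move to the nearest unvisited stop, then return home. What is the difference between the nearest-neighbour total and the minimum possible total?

From Thorn: Hadley=11, North=16, Willow=20, Quarry=24 → choose Hadley (11).
From Hadley: North=6, Willow=9, Quarry=13 → choose North (6).
From North: Willow=15, Quarry=19 → choose Willow (15).
From Willow: Quarry=12 → choose Quarry (12).
NN route Thorn → Hadley → North → Willow → Quarry → Thorn costs 68.
Optimal: Thorn → Willow → Quarry → Hadley → North → Thorn costs 67 (by enumerating all 12 distinct tours).
Excess = 68 − 67 = 1.

1 miles longer than the optimal tour.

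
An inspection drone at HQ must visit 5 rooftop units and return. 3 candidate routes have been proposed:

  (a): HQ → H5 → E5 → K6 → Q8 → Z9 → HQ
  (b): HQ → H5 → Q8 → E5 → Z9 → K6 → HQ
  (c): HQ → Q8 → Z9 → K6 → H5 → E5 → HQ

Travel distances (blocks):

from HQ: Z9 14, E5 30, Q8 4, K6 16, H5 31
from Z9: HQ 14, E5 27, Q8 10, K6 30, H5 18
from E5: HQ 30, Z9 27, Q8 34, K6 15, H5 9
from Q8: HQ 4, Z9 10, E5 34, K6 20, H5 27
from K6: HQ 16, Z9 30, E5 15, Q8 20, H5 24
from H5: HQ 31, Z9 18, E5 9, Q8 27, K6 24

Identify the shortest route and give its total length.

(a): 31 + 9 + 15 + 20 + 10 + 14 = 99
(b): 31 + 27 + 34 + 27 + 30 + 16 = 165
(c): 4 + 10 + 30 + 24 + 9 + 30 = 107

Shortest is (a), total 99 blocks.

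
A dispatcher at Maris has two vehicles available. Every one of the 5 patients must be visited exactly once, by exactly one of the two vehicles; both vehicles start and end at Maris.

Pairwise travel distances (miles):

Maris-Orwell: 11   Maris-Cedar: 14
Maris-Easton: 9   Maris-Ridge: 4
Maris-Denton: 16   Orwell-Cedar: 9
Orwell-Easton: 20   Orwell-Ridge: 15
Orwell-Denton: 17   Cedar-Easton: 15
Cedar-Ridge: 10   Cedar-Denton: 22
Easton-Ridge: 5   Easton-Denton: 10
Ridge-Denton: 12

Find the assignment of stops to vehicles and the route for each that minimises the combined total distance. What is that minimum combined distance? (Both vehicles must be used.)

There are 2^4 − 1 = 15 ways to divide the 5 stops into two non-empty groups. For each, the best each vehicle can do is its own shortest tour through its group:
  {Orwell} + {Cedar, Easton, Ridge, Denton}: 22 + 55 = 77
  {Cedar} + {Orwell, Easton, Ridge, Denton}: 28 + 47 = 75
  {Orwell, Cedar} + {Easton, Ridge, Denton}: 34 + 35 = 69
  {Easton} + {Orwell, Cedar, Ridge, Denton}: 18 + 56 = 74
  {Orwell, Easton} + {Cedar, Ridge, Denton}: 40 + 52 = 92
  {Cedar, Easton} + {Orwell, Ridge, Denton}: 38 + 44 = 82
  … (15 splits in total)
  {Ridge} + {Orwell, Cedar, Easton, Denton}: 8 + 59 = 67  ← best
Best: vehicle 1 Maris → Ridge → Maris = 8; vehicle 2 Maris → Cedar → Orwell → Denton → Easton → Maris = 59; combined 67.

67 miles — the smallest possible combined total.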